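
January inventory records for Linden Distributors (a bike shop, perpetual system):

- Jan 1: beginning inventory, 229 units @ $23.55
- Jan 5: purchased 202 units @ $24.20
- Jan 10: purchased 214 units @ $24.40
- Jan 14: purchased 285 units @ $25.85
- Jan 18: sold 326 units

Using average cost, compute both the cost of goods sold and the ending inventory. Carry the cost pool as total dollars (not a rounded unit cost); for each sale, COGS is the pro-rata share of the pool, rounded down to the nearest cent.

After Jan 1: 229 on hand, pool $5,392.95 (≈ $23.5500 each)
After Jan 5: 431 on hand, pool $10,281.35 (≈ $23.8546 each)
After Jan 10: 645 on hand, pool $15,502.95 (≈ $24.0356 each)
After Jan 14: 930 on hand, pool $22,870.20 (≈ $24.5916 each)
Jan 18, sell 326: 326/930 × $22,870.20 → $8,016.86
Ending inventory (cost pool remaining) = $14,853.34

COGS = $8,016.86; ending inventory = $14,853.34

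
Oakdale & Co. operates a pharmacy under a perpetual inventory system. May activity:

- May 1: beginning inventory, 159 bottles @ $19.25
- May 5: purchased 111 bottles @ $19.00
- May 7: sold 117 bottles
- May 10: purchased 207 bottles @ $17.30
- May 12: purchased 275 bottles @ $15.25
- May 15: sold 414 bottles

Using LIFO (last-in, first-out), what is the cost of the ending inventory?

May 7, 117 sold [LIFO — newest first]: 111 @ $19.00 + 6 @ $19.25 = $2,224.50
May 15, 414 sold [LIFO — newest first]: 275 @ $15.25 + 139 @ $17.30 = $6,598.45
Total COGS = $2,224.50 + $6,598.45 = $8,822.95
Ending inventory: 153 @ $19.25 + 68 @ $17.30 = $4,121.65

Ending inventory = $4,121.65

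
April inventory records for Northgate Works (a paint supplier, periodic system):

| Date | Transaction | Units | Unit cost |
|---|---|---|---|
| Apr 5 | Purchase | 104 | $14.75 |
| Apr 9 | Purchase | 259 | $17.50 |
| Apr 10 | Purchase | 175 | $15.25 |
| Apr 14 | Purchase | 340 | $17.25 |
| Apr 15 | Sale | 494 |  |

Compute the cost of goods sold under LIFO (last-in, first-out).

Apr 15, 494 sold [LIFO — newest first]: 340 @ $17.25 + 154 @ $15.25 = $8,213.50
Ending inventory: 104 @ $14.75 + 259 @ $17.50 + 21 @ $15.25 = $6,386.75
Check: goods available $14,600.25 = COGS $8,213.50 + ending $6,386.75

COGS = $8,213.50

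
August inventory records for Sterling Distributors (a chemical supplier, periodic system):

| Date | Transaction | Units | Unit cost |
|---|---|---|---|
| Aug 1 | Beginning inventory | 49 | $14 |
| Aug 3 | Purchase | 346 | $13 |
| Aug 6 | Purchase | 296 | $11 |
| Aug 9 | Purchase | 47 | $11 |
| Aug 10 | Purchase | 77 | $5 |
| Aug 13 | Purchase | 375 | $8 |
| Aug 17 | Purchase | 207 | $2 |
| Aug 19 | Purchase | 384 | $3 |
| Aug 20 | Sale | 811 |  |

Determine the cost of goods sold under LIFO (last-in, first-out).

Aug 20, 811 sold [LIFO — newest first]: 384 @ $3 + 207 @ $2 + 220 @ $8 = $3,326
Ending inventory: 49 @ $14 + 346 @ $13 + 296 @ $11 + 47 @ $11 + 77 @ $5 + 155 @ $8 = $10,582
Check: goods available $13,908 = COGS $3,326 + ending $10,582

COGS = $3,326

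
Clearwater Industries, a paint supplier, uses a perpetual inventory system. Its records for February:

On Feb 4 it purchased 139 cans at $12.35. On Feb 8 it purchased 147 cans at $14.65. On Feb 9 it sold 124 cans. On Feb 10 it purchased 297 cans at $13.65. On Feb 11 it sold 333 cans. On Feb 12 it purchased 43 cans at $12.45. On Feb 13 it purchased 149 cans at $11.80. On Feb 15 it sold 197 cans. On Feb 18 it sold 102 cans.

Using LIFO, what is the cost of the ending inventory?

Feb 9, 124 sold [LIFO — newest first]: 124 @ $14.65 = $1,816.60
Feb 11, 333 sold [LIFO — newest first]: 297 @ $13.65 + 23 @ $14.65 + 13 @ $12.35 = $4,551.55
Feb 15, 197 sold [LIFO — newest first]: 149 @ $11.80 + 43 @ $12.45 + 5 @ $12.35 = $2,355.30
Feb 18, 102 sold [LIFO — newest first]: 102 @ $12.35 = $1,259.70
Total COGS = $1,816.60 + $4,551.55 + $2,355.30 + $1,259.70 = $9,983.15
Ending inventory: 19 @ $12.35 = $234.65
Check: goods available $10,217.80 = COGS $9,983.15 + ending $234.65

Ending inventory = $234.65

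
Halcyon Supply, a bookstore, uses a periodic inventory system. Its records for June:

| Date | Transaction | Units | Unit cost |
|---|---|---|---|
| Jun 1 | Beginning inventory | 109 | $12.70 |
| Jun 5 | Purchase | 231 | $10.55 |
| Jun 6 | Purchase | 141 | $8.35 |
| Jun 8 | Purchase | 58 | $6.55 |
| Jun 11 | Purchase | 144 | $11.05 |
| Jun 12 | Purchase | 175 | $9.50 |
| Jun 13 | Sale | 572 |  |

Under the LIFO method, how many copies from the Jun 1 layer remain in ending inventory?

Jun 13, 572 sold [LIFO — newest first]: 175 @ $9.50 + 144 @ $11.05 + 58 @ $6.55 + 141 @ $8.35 + 54 @ $10.55 = $5,380.65
Ending inventory: 109 @ $12.70 + 177 @ $10.55 = $3,251.65
Check: goods available $8,632.30 = COGS $5,380.65 + ending $3,251.65

109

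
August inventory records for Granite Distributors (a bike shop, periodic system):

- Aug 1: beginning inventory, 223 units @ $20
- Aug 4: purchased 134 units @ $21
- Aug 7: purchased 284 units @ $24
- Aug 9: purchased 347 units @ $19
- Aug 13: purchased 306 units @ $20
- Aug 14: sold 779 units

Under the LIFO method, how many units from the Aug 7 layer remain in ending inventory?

158

Aug 14, 779 sold [LIFO — newest first]: 306 @ $20 + 347 @ $19 + 126 @ $24 = $15,737
Ending inventory: 223 @ $20 + 134 @ $21 + 158 @ $24 = $11,066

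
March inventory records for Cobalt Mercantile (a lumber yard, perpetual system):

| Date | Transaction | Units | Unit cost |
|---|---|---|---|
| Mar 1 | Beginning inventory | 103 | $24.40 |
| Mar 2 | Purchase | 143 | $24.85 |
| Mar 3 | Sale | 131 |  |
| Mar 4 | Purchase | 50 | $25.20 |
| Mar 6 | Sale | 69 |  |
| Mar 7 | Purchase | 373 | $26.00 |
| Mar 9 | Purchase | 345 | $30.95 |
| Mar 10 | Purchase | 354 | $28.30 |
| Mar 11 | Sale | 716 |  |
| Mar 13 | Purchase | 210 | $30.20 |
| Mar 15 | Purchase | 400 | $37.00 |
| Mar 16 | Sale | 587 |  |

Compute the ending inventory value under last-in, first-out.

Mar 3, 131 sold [LIFO — newest first]: 131 @ $24.85 = $3,255.35
Mar 6, 69 sold [LIFO — newest first]: 50 @ $25.20 + 12 @ $24.85 + 7 @ $24.40 = $1,729.00
Mar 11, 716 sold [LIFO — newest first]: 354 @ $28.30 + 345 @ $30.95 + 17 @ $26.00 = $21,137.95
Mar 16, 587 sold [LIFO — newest first]: 400 @ $37.00 + 187 @ $30.20 = $20,447.40
Total COGS = $3,255.35 + $1,729.00 + $21,137.95 + $20,447.40 = $46,569.70
Ending inventory: 96 @ $24.40 + 356 @ $26.00 + 23 @ $30.20 = $12,293.00

Ending inventory = $12,293.00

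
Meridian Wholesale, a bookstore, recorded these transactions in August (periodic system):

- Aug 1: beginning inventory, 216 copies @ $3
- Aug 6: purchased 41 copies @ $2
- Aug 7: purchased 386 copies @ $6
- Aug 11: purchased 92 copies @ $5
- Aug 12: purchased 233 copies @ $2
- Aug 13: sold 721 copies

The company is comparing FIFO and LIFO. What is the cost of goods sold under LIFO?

COGS = $3,262

FIFO COGS: 216 @ $3 + 41 @ $2 + 386 @ $6 + 78 @ $5 = $3,436
LIFO COGS: 233 @ $2 + 92 @ $5 + 386 @ $6 + 10 @ $2 = $3,262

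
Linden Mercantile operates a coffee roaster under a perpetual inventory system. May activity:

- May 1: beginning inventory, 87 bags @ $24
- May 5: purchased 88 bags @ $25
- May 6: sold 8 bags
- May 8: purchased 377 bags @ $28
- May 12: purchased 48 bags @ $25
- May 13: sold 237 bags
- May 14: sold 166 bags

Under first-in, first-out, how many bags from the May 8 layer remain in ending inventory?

May 6, 8 sold [FIFO — oldest first]: 8 @ $24 = $192
May 13, 237 sold [FIFO — oldest first]: 79 @ $24 + 88 @ $25 + 70 @ $28 = $6,056
May 14, 166 sold [FIFO — oldest first]: 166 @ $28 = $4,648
Total COGS = $192 + $6,056 + $4,648 = $10,896
Ending inventory: 141 @ $28 + 48 @ $25 = $5,148

141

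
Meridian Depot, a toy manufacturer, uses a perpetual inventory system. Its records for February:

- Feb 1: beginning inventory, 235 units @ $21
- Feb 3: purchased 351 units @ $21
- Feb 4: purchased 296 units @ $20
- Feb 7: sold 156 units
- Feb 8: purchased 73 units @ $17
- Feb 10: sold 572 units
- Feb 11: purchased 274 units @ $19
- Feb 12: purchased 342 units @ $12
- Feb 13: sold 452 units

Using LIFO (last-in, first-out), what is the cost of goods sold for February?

Feb 7, 156 sold [LIFO — newest first]: 156 @ $20 = $3,120
Feb 10, 572 sold [LIFO — newest first]: 73 @ $17 + 140 @ $20 + 351 @ $21 + 8 @ $21 = $11,580
Feb 13, 452 sold [LIFO — newest first]: 342 @ $12 + 110 @ $19 = $6,194
Total COGS = $3,120 + $11,580 + $6,194 = $20,894
Ending inventory: 227 @ $21 + 164 @ $19 = $7,883

COGS = $20,894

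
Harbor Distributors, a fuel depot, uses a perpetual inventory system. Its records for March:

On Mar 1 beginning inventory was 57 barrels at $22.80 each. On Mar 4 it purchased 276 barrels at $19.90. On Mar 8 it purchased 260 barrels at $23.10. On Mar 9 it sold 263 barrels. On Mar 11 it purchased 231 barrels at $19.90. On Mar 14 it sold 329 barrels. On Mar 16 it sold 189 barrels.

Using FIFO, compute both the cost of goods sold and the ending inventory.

COGS = $16,539.20; ending inventory = $855.70

Mar 9, 263 sold [FIFO — oldest first]: 57 @ $22.80 + 206 @ $19.90 = $5,399.00
Mar 14, 329 sold [FIFO — oldest first]: 70 @ $19.90 + 259 @ $23.10 = $7,375.90
Mar 16, 189 sold [FIFO — oldest first]: 1 @ $23.10 + 188 @ $19.90 = $3,764.30
Total COGS = $5,399.00 + $7,375.90 + $3,764.30 = $16,539.20
Ending inventory: 43 @ $19.90 = $855.70
Check: goods available $17,394.90 = COGS $16,539.20 + ending $855.70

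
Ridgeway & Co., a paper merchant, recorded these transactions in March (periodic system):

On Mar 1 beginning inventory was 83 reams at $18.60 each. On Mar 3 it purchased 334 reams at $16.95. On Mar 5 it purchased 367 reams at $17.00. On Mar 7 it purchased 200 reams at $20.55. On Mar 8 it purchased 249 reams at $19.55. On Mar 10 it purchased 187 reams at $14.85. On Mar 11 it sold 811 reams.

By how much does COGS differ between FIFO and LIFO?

FIFO COGS: 83 @ $18.60 + 334 @ $16.95 + 367 @ $17.00 + 27 @ $20.55 = $13,998.95
LIFO COGS: 187 @ $14.85 + 249 @ $19.55 + 200 @ $20.55 + 175 @ $17.00 = $14,729.90
Difference = |$13,998.95 − $14,729.90| = $730.95

$730.95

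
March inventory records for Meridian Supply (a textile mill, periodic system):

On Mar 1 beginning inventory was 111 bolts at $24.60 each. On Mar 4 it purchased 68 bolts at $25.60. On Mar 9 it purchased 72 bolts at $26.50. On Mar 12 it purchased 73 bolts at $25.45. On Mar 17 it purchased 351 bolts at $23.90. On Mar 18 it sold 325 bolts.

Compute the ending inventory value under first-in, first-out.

Mar 18, 325 sold [FIFO — oldest first]: 111 @ $24.60 + 68 @ $25.60 + 72 @ $26.50 + 73 @ $25.45 + 1 @ $23.90 = $8,261.15
Ending inventory: 350 @ $23.90 = $8,365.00

Ending inventory = $8,365.00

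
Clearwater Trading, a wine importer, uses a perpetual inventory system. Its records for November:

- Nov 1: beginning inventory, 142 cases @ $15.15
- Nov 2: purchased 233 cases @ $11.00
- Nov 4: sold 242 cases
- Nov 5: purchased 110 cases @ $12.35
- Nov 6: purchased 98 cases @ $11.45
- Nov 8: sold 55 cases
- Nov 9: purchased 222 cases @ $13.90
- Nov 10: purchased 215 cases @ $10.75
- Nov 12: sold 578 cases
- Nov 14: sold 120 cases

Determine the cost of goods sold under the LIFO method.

Nov 4, 242 sold [LIFO — newest first]: 233 @ $11.00 + 9 @ $15.15 = $2,699.35
Nov 8, 55 sold [LIFO — newest first]: 55 @ $11.45 = $629.75
Nov 12, 578 sold [LIFO — newest first]: 215 @ $10.75 + 222 @ $13.90 + 43 @ $11.45 + 98 @ $12.35 = $7,099.70
Nov 14, 120 sold [LIFO — newest first]: 12 @ $12.35 + 108 @ $15.15 = $1,784.40
Total COGS = $2,699.35 + $629.75 + $7,099.70 + $1,784.40 = $12,213.20
Ending inventory: 25 @ $15.15 = $378.75
Check: goods available $12,591.95 = COGS $12,213.20 + ending $378.75

COGS = $12,213.20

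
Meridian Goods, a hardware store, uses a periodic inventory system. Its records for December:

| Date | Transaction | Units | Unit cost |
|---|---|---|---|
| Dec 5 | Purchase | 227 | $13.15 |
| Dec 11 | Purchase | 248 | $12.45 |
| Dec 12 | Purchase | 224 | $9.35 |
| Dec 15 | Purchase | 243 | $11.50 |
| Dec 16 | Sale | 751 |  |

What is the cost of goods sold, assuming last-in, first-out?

COGS = $8,449.90

Dec 16, 751 sold [LIFO — newest first]: 243 @ $11.50 + 224 @ $9.35 + 248 @ $12.45 + 36 @ $13.15 = $8,449.90
Ending inventory: 191 @ $13.15 = $2,511.65
Check: goods available $10,961.55 = COGS $8,449.90 + ending $2,511.65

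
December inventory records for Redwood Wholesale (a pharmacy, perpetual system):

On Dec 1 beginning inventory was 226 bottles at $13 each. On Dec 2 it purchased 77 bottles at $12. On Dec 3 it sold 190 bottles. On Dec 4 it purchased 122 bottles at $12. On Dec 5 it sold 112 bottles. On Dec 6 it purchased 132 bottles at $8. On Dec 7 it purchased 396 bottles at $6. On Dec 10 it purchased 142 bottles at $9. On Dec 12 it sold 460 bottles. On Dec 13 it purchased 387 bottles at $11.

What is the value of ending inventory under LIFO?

Ending inventory = $7,370

Dec 3, 190 sold [LIFO — newest first]: 77 @ $12 + 113 @ $13 = $2,393
Dec 5, 112 sold [LIFO — newest first]: 112 @ $12 = $1,344
Dec 12, 460 sold [LIFO — newest first]: 142 @ $9 + 318 @ $6 = $3,186
Total COGS = $2,393 + $1,344 + $3,186 = $6,923
Ending inventory: 113 @ $13 + 10 @ $12 + 132 @ $8 + 78 @ $6 + 387 @ $11 = $7,370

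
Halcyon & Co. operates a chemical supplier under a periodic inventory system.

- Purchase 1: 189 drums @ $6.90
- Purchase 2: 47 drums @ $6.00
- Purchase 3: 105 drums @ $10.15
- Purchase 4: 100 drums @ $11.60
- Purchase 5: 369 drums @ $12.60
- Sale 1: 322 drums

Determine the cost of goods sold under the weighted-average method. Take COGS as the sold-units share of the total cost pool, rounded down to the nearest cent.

Sale 1, sell 322: 322/810 × $8,461.25 → $3,363.60
Ending inventory (cost pool remaining) = $5,097.65
Check: goods available $8,461.25 = COGS $3,363.60 + ending $5,097.65

COGS = $3,363.60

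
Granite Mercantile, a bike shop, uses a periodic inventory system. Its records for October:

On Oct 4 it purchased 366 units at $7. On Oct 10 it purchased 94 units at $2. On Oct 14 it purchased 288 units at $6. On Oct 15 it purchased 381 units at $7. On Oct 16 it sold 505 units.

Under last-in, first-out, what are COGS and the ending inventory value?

Oct 16, 505 sold [LIFO — newest first]: 381 @ $7 + 124 @ $6 = $3,411
Ending inventory: 366 @ $7 + 94 @ $2 + 164 @ $6 = $3,734

COGS = $3,411; ending inventory = $3,734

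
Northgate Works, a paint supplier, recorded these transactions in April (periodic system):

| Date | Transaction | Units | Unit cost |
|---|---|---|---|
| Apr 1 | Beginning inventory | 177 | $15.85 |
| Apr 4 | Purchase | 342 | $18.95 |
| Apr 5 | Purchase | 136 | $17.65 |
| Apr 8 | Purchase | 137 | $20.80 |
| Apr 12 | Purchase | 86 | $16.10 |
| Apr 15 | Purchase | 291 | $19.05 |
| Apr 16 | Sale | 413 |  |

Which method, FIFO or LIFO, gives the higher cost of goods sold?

FIFO COGS: 177 @ $15.85 + 236 @ $18.95 = $7,277.65
LIFO COGS: 291 @ $19.05 + 86 @ $16.10 + 36 @ $20.80 = $7,676.95

LIFO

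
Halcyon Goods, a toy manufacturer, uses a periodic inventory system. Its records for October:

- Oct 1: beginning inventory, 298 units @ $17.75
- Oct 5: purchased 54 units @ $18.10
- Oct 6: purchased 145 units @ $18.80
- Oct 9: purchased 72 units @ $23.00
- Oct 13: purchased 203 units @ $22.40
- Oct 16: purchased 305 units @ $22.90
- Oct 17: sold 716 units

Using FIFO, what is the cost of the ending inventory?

Oct 17, 716 sold [FIFO — oldest first]: 298 @ $17.75 + 54 @ $18.10 + 145 @ $18.80 + 72 @ $23.00 + 147 @ $22.40 = $13,941.70
Ending inventory: 56 @ $22.40 + 305 @ $22.90 = $8,238.90

Ending inventory = $8,238.90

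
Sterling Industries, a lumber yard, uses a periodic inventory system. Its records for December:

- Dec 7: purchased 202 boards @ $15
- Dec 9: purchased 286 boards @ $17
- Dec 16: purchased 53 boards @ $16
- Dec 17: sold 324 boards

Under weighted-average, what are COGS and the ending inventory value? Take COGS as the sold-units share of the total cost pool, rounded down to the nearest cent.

Dec 17, sell 324: 324/541 × $8,740.00 → $5,234.30
Ending inventory (cost pool remaining) = $3,505.70
Check: goods available $8,740.00 = COGS $5,234.30 + ending $3,505.70

COGS = $5,234.30; ending inventory = $3,505.70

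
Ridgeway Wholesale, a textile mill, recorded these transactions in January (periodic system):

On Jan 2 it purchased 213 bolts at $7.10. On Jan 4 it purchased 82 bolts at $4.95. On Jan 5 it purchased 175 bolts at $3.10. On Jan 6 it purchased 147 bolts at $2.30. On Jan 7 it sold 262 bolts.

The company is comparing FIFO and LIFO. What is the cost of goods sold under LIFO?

COGS = $694.60

FIFO COGS: 213 @ $7.10 + 49 @ $4.95 = $1,754.85
LIFO COGS: 147 @ $2.30 + 115 @ $3.10 = $694.60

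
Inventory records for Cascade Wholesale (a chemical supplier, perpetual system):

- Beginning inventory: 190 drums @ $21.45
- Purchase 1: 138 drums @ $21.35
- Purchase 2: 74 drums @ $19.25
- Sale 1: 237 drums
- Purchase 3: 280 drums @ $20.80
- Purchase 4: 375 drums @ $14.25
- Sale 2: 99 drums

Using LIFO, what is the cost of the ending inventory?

Ending inventory = $13,296.25

Sale 1 (237) [LIFO — newest first]: 74 @ $19.25 + 138 @ $21.35 + 25 @ $21.45 = $4,907.05
Sale 2 (99) [LIFO — newest first]: 99 @ $14.25 = $1,410.75
Total COGS = $4,907.05 + $1,410.75 = $6,317.80
Ending inventory: 165 @ $21.45 + 280 @ $20.80 + 276 @ $14.25 = $13,296.25
Check: goods available $19,614.05 = COGS $6,317.80 + ending $13,296.25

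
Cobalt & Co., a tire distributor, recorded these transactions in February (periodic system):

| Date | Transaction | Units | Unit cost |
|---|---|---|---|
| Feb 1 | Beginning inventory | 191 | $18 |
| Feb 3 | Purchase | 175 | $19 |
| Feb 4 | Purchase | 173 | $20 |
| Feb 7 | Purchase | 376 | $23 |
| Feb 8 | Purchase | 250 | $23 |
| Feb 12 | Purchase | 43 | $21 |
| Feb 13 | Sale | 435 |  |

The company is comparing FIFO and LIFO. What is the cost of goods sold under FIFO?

COGS = $8,143

FIFO COGS: 191 @ $18 + 175 @ $19 + 69 @ $20 = $8,143
LIFO COGS: 43 @ $21 + 250 @ $23 + 142 @ $23 = $9,919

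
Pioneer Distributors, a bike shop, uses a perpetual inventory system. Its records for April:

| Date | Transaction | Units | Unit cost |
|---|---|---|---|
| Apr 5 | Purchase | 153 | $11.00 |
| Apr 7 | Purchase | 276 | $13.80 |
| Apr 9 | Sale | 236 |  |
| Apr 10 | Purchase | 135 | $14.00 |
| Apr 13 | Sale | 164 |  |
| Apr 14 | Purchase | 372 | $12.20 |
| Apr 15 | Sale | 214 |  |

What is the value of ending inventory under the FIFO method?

Apr 9, 236 sold [FIFO — oldest first]: 153 @ $11.00 + 83 @ $13.80 = $2,828.40
Apr 13, 164 sold [FIFO — oldest first]: 164 @ $13.80 = $2,263.20
Apr 15, 214 sold [FIFO — oldest first]: 29 @ $13.80 + 135 @ $14.00 + 50 @ $12.20 = $2,900.20
Total COGS = $2,828.40 + $2,263.20 + $2,900.20 = $7,991.80
Ending inventory: 322 @ $12.20 = $3,928.40

Ending inventory = $3,928.40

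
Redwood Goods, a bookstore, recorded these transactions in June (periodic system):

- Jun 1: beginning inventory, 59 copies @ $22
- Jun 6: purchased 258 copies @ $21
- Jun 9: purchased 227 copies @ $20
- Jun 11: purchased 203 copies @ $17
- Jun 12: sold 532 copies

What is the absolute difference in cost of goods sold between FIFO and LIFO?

$883

FIFO COGS: 59 @ $22 + 258 @ $21 + 215 @ $20 = $11,016
LIFO COGS: 203 @ $17 + 227 @ $20 + 102 @ $21 = $10,133
Difference = |$11,016 − $10,133| = $883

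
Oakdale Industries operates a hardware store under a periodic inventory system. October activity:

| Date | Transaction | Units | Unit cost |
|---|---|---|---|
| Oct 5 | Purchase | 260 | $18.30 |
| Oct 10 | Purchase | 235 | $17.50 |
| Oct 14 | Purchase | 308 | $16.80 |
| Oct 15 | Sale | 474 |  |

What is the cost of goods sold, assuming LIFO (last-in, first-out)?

Oct 15, 474 sold [LIFO — newest first]: 308 @ $16.80 + 166 @ $17.50 = $8,079.40
Ending inventory: 260 @ $18.30 + 69 @ $17.50 = $5,965.50
Check: goods available $14,044.90 = COGS $8,079.40 + ending $5,965.50

COGS = $8,079.40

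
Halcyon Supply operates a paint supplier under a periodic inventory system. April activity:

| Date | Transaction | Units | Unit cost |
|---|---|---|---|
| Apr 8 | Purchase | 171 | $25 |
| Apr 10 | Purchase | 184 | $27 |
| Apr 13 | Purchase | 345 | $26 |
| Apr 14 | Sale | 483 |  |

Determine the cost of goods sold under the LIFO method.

COGS = $12,696

Apr 14, 483 sold [LIFO — newest first]: 345 @ $26 + 138 @ $27 = $12,696
Ending inventory: 171 @ $25 + 46 @ $27 = $5,517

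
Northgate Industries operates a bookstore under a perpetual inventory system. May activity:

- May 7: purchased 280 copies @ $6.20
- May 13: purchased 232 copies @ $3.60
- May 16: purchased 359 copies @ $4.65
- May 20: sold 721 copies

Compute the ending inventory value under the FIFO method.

May 20, 721 sold [FIFO — oldest first]: 280 @ $6.20 + 232 @ $3.60 + 209 @ $4.65 = $3,543.05
Ending inventory: 150 @ $4.65 = $697.50

Ending inventory = $697.50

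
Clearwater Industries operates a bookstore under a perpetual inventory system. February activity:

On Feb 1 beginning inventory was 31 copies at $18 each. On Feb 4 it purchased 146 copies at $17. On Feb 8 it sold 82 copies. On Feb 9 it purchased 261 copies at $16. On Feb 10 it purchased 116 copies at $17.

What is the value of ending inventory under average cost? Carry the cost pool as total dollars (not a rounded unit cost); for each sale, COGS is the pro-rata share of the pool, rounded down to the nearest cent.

Ending inventory = $7,779.64

After Feb 1: 31 on hand, pool $558.00 (≈ $18.0000 each)
After Feb 4: 177 on hand, pool $3,040.00 (≈ $17.1751 each)
Feb 8, sell 82: 82/177 × $3,040.00 → $1,408.36
After Feb 9: 356 on hand, pool $5,807.64 (≈ $16.3136 each)
After Feb 10: 472 on hand, pool $7,779.64 (≈ $16.4823 each)
Ending inventory (cost pool remaining) = $7,779.64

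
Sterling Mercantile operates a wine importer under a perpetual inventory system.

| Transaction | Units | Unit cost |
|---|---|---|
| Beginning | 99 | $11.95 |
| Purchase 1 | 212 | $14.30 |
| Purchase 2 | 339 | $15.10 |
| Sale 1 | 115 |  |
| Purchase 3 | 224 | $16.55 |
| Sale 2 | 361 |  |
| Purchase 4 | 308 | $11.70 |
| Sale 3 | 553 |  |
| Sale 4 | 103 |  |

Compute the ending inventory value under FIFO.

Ending inventory = $585.00

Sale 1 (115) [FIFO — oldest first]: 99 @ $11.95 + 16 @ $14.30 = $1,411.85
Sale 2 (361) [FIFO — oldest first]: 196 @ $14.30 + 165 @ $15.10 = $5,294.30
Sale 3 (553) [FIFO — oldest first]: 174 @ $15.10 + 224 @ $16.55 + 155 @ $11.70 = $8,148.10
Sale 4 (103) [FIFO — oldest first]: 103 @ $11.70 = $1,205.10
Total COGS = $1,411.85 + $5,294.30 + $8,148.10 + $1,205.10 = $16,059.35
Ending inventory: 50 @ $11.70 = $585.00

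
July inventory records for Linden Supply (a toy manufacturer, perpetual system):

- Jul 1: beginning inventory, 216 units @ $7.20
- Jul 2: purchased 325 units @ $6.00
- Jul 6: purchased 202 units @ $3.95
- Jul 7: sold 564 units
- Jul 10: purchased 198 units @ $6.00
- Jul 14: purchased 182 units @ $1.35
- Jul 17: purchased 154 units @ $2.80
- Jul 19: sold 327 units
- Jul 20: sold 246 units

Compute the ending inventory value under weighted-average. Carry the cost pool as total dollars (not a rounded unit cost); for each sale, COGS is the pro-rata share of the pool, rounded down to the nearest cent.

After Jul 1: 216 on hand, pool $1,555.20 (≈ $7.2000 each)
After Jul 2: 541 on hand, pool $3,505.20 (≈ $6.4791 each)
After Jul 6: 743 on hand, pool $4,303.10 (≈ $5.7915 each)
Jul 7, sell 564: 564/743 × $4,303.10 → $3,266.41
After Jul 10: 377 on hand, pool $2,224.69 (≈ $5.9010 each)
After Jul 14: 559 on hand, pool $2,470.39 (≈ $4.4193 each)
After Jul 17: 713 on hand, pool $2,901.59 (≈ $4.0696 each)
Jul 19, sell 327: 327/713 × $2,901.59 → $1,330.74
Jul 20, sell 246: 246/386 × $1,570.85 → $1,001.11
Total COGS = $3,266.41 + $1,330.74 + $1,001.11 = $5,598.26
Ending inventory (cost pool remaining) = $569.74

Ending inventory = $569.74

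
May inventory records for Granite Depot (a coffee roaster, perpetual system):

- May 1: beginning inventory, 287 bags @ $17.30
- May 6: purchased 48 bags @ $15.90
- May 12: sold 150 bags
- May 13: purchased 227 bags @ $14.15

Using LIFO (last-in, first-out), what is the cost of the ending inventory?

May 12, 150 sold [LIFO — newest first]: 48 @ $15.90 + 102 @ $17.30 = $2,527.80
Ending inventory: 185 @ $17.30 + 227 @ $14.15 = $6,412.55
Check: goods available $8,940.35 = COGS $2,527.80 + ending $6,412.55

Ending inventory = $6,412.55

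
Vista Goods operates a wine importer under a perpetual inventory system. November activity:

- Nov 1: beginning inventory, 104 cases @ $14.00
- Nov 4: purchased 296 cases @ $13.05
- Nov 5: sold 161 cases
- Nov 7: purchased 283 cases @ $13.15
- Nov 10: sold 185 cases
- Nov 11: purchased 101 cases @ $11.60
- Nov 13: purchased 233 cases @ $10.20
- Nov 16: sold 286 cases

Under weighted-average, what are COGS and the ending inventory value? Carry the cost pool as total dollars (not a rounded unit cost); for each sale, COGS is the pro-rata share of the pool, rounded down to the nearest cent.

COGS = $7,996.88; ending inventory = $4,591.57

After Nov 1: 104 on hand, pool $1,456.00 (≈ $14.0000 each)
After Nov 4: 400 on hand, pool $5,318.80 (≈ $13.2970 each)
Nov 5, sell 161: 161/400 × $5,318.80 → $2,140.81
After Nov 7: 522 on hand, pool $6,899.44 (≈ $13.2173 each)
Nov 10, sell 185: 185/522 × $6,899.44 → $2,445.20
After Nov 11: 438 on hand, pool $5,625.84 (≈ $12.8444 each)
After Nov 13: 671 on hand, pool $8,002.44 (≈ $11.9261 each)
Nov 16, sell 286: 286/671 × $8,002.44 → $3,410.87
Total COGS = $2,140.81 + $2,445.20 + $3,410.87 = $7,996.88
Ending inventory (cost pool remaining) = $4,591.57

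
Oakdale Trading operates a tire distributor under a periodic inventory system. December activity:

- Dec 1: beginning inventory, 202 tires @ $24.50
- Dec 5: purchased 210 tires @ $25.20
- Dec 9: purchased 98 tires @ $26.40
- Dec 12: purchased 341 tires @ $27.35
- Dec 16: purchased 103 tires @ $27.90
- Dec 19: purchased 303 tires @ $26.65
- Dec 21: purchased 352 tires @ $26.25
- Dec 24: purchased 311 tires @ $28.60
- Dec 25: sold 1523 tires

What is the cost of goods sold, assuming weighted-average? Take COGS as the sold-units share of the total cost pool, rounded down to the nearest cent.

Dec 25, sell 1523: 1523/1920 × $51,237.80 → $40,643.31
Ending inventory (cost pool remaining) = $10,594.49

COGS = $40,643.31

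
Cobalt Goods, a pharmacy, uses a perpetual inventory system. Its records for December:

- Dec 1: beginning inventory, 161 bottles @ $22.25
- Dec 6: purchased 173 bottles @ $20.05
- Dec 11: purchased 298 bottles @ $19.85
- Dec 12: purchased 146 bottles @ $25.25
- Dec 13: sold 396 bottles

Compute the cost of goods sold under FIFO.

COGS = $8,281.60

Dec 13, 396 sold [FIFO — oldest first]: 161 @ $22.25 + 173 @ $20.05 + 62 @ $19.85 = $8,281.60
Ending inventory: 236 @ $19.85 + 146 @ $25.25 = $8,371.10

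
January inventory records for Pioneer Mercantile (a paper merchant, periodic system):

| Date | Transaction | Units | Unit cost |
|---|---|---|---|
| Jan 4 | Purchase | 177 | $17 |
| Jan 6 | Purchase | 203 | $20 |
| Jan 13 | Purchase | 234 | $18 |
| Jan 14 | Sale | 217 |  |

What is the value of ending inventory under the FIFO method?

Jan 14, 217 sold [FIFO — oldest first]: 177 @ $17 + 40 @ $20 = $3,809
Ending inventory: 163 @ $20 + 234 @ $18 = $7,472
Check: goods available $11,281 = COGS $3,809 + ending $7,472

Ending inventory = $7,472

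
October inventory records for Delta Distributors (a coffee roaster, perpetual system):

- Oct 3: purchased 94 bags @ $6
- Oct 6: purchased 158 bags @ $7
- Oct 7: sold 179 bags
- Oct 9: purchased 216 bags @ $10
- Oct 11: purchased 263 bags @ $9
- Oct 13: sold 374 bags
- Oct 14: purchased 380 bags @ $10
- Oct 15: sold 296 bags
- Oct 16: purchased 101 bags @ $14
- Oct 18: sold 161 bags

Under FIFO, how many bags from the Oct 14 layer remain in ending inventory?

Oct 7, 179 sold [FIFO — oldest first]: 94 @ $6 + 85 @ $7 = $1,159
Oct 13, 374 sold [FIFO — oldest first]: 73 @ $7 + 216 @ $10 + 85 @ $9 = $3,436
Oct 15, 296 sold [FIFO — oldest first]: 178 @ $9 + 118 @ $10 = $2,782
Oct 18, 161 sold [FIFO — oldest first]: 161 @ $10 = $1,610
Total COGS = $1,159 + $3,436 + $2,782 + $1,610 = $8,987
Ending inventory: 101 @ $10 + 101 @ $14 = $2,424

101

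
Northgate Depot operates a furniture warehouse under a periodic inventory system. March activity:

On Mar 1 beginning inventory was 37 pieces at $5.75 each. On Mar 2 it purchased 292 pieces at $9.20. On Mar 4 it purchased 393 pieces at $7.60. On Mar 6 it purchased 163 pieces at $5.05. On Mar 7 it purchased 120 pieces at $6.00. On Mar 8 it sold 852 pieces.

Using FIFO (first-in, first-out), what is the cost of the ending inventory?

Mar 8, 852 sold [FIFO — oldest first]: 37 @ $5.75 + 292 @ $9.20 + 393 @ $7.60 + 130 @ $5.05 = $6,542.45
Ending inventory: 33 @ $5.05 + 120 @ $6.00 = $886.65

Ending inventory = $886.65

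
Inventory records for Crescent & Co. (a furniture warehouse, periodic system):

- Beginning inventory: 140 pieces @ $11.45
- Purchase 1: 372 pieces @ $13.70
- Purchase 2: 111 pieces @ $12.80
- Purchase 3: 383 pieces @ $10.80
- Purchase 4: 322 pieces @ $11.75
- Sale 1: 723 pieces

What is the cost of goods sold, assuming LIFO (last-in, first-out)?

COGS = $8,150.30

Sale 1 (723) [LIFO — newest first]: 322 @ $11.75 + 383 @ $10.80 + 18 @ $12.80 = $8,150.30
Ending inventory: 140 @ $11.45 + 372 @ $13.70 + 93 @ $12.80 = $7,889.80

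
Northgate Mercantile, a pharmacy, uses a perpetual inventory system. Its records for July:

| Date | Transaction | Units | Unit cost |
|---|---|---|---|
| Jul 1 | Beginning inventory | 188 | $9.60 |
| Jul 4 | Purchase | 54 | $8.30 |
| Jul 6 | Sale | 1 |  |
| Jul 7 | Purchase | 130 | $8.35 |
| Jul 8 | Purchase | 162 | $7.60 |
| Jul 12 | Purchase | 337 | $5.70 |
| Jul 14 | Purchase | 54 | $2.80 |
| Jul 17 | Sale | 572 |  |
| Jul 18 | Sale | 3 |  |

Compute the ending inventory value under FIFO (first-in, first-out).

Ending inventory = $1,832.70

Jul 6, 1 sold [FIFO — oldest first]: 1 @ $9.60 = $9.60
Jul 17, 572 sold [FIFO — oldest first]: 187 @ $9.60 + 54 @ $8.30 + 130 @ $8.35 + 162 @ $7.60 + 39 @ $5.70 = $4,782.40
Jul 18, 3 sold [FIFO — oldest first]: 3 @ $5.70 = $17.10
Total COGS = $9.60 + $4,782.40 + $17.10 = $4,809.10
Ending inventory: 295 @ $5.70 + 54 @ $2.80 = $1,832.70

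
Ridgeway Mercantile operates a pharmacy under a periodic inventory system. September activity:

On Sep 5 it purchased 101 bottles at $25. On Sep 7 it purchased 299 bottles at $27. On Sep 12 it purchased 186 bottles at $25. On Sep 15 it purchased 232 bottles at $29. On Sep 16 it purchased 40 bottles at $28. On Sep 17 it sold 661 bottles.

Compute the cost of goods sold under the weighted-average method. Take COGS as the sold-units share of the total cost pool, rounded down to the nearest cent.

COGS = $17,793.07

Sep 17, sell 661: 661/858 × $23,096.00 → $17,793.07
Ending inventory (cost pool remaining) = $5,302.93
Check: goods available $23,096.00 = COGS $17,793.07 + ending $5,302.93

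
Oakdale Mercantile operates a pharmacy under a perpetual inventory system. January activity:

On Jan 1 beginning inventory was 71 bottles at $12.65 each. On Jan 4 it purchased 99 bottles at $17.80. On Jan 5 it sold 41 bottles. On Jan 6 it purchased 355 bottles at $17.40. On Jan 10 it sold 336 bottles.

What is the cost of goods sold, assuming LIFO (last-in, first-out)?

Jan 5, 41 sold [LIFO — newest first]: 41 @ $17.80 = $729.80
Jan 10, 336 sold [LIFO — newest first]: 336 @ $17.40 = $5,846.40
Total COGS = $729.80 + $5,846.40 = $6,576.20
Ending inventory: 71 @ $12.65 + 58 @ $17.80 + 19 @ $17.40 = $2,261.15

COGS = $6,576.20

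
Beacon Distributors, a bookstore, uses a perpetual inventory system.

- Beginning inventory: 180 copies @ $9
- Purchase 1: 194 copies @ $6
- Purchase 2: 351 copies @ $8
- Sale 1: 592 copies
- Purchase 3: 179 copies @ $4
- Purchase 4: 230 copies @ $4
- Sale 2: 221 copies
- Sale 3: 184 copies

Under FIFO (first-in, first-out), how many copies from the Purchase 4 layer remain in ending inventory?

137

Sale 1 (592) [FIFO — oldest first]: 180 @ $9 + 194 @ $6 + 218 @ $8 = $4,528
Sale 2 (221) [FIFO — oldest first]: 133 @ $8 + 88 @ $4 = $1,416
Sale 3 (184) [FIFO — oldest first]: 91 @ $4 + 93 @ $4 = $736
Total COGS = $4,528 + $1,416 + $736 = $6,680
Ending inventory: 137 @ $4 = $548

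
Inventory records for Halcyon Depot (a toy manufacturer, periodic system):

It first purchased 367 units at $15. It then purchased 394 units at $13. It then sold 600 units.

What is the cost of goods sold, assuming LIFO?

Sale 1 (600) [LIFO — newest first]: 394 @ $13 + 206 @ $15 = $8,212
Ending inventory: 161 @ $15 = $2,415
Check: goods available $10,627 = COGS $8,212 + ending $2,415

COGS = $8,212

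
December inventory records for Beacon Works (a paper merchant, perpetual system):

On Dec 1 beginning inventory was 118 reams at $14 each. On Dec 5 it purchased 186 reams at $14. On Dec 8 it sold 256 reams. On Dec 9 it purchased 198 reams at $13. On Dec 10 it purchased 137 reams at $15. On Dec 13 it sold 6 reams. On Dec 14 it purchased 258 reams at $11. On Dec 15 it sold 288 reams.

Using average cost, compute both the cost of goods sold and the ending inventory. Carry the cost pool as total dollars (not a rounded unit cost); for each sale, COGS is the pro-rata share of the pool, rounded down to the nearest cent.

COGS = $7,320.76; ending inventory = $4,402.24

After Dec 1: 118 on hand, pool $1,652.00 (≈ $14.0000 each)
After Dec 5: 304 on hand, pool $4,256.00 (≈ $14.0000 each)
Dec 8, sell 256: 256/304 × $4,256.00 → $3,584.00
After Dec 9: 246 on hand, pool $3,246.00 (≈ $13.1951 each)
After Dec 10: 383 on hand, pool $5,301.00 (≈ $13.8407 each)
Dec 13, sell 6: 6/383 × $5,301.00 → $83.04
After Dec 14: 635 on hand, pool $8,055.96 (≈ $12.6866 each)
Dec 15, sell 288: 288/635 × $8,055.96 → $3,653.72
Total COGS = $3,584.00 + $83.04 + $3,653.72 = $7,320.76
Ending inventory (cost pool remaining) = $4,402.24
Check: goods available $11,723.00 = COGS $7,320.76 + ending $4,402.24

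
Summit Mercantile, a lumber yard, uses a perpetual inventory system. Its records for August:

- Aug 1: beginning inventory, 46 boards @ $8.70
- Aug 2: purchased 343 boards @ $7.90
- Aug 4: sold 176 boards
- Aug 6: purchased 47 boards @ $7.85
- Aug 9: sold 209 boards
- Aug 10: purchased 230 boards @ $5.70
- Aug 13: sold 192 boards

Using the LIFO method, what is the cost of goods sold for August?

COGS = $4,133.55

Aug 4, 176 sold [LIFO — newest first]: 176 @ $7.90 = $1,390.40
Aug 9, 209 sold [LIFO — newest first]: 47 @ $7.85 + 162 @ $7.90 = $1,648.75
Aug 13, 192 sold [LIFO — newest first]: 192 @ $5.70 = $1,094.40
Total COGS = $1,390.40 + $1,648.75 + $1,094.40 = $4,133.55
Ending inventory: 46 @ $8.70 + 5 @ $7.90 + 38 @ $5.70 = $656.30
Check: goods available $4,789.85 = COGS $4,133.55 + ending $656.30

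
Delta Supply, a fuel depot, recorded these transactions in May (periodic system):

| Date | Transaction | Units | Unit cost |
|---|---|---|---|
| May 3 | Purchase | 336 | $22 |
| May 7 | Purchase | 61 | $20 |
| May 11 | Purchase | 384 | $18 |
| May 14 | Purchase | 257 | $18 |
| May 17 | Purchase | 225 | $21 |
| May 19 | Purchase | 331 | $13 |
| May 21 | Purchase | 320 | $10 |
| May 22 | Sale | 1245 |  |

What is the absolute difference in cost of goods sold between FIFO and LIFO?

FIFO COGS: 336 @ $22 + 61 @ $20 + 384 @ $18 + 257 @ $18 + 207 @ $21 = $24,497
LIFO COGS: 320 @ $10 + 331 @ $13 + 225 @ $21 + 257 @ $18 + 112 @ $18 = $18,870
Difference = |$24,497 − $18,870| = $5,627

$5,627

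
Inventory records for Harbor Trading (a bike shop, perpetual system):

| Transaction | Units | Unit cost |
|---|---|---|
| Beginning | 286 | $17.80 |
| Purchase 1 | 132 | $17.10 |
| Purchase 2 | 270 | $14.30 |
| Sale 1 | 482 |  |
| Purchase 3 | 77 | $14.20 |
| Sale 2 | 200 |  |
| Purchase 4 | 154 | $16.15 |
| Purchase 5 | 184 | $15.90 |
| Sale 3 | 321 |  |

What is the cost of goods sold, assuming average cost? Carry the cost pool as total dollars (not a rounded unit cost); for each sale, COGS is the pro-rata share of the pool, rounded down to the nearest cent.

COGS = $16,119.44

After Beginning: 286 on hand, pool $5,090.80 (≈ $17.8000 each)
After Purchase 1: 418 on hand, pool $7,348.00 (≈ $17.5789 each)
After Purchase 2: 688 on hand, pool $11,209.00 (≈ $16.2922 each)
Sale 1, sell 482: 482/688 × $11,209.00 → $7,852.81
After Purchase 3: 283 on hand, pool $4,449.59 (≈ $15.7229 each)
Sale 2, sell 200: 200/283 × $4,449.59 → $3,144.58
After Purchase 4: 237 on hand, pool $3,792.11 (≈ $16.0005 each)
After Purchase 5: 421 on hand, pool $6,717.71 (≈ $15.9566 each)
Sale 3, sell 321: 321/421 × $6,717.71 → $5,122.05
Total COGS = $7,852.81 + $3,144.58 + $5,122.05 = $16,119.44
Ending inventory (cost pool remaining) = $1,595.66
Check: goods available $17,715.10 = COGS $16,119.44 + ending $1,595.66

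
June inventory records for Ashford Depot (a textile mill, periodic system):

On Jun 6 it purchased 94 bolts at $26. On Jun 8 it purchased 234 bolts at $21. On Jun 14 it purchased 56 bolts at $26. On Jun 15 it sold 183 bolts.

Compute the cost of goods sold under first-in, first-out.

COGS = $4,313

Jun 15, 183 sold [FIFO — oldest first]: 94 @ $26 + 89 @ $21 = $4,313
Ending inventory: 145 @ $21 + 56 @ $26 = $4,501
Check: goods available $8,814 = COGS $4,313 + ending $4,501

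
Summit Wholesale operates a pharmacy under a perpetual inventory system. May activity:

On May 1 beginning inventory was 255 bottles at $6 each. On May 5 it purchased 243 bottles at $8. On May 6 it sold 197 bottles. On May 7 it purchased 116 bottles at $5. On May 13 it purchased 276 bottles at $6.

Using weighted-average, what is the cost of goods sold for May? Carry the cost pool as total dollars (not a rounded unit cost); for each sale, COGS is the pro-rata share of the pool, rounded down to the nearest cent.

COGS = $1,374.25

After May 1: 255 on hand, pool $1,530.00 (≈ $6.0000 each)
After May 5: 498 on hand, pool $3,474.00 (≈ $6.9759 each)
May 6, sell 197: 197/498 × $3,474.00 → $1,374.25
After May 7: 417 on hand, pool $2,679.75 (≈ $6.4263 each)
After May 13: 693 on hand, pool $4,335.75 (≈ $6.2565 each)
Ending inventory (cost pool remaining) = $4,335.75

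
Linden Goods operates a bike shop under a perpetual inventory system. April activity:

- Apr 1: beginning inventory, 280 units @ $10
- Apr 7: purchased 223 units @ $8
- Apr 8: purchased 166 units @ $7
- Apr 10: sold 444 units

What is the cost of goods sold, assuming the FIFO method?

Apr 10, 444 sold [FIFO — oldest first]: 280 @ $10 + 164 @ $8 = $4,112
Ending inventory: 59 @ $8 + 166 @ $7 = $1,634
Check: goods available $5,746 = COGS $4,112 + ending $1,634

COGS = $4,112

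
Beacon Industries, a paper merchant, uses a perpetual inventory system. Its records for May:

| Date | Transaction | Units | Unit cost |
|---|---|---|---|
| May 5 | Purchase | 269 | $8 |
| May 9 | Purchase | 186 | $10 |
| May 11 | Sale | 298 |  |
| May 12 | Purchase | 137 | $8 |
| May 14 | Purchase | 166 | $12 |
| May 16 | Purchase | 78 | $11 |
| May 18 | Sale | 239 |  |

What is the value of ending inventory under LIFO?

May 11, 298 sold [LIFO — newest first]: 186 @ $10 + 112 @ $8 = $2,756
May 18, 239 sold [LIFO — newest first]: 78 @ $11 + 161 @ $12 = $2,790
Total COGS = $2,756 + $2,790 = $5,546
Ending inventory: 157 @ $8 + 137 @ $8 + 5 @ $12 = $2,412

Ending inventory = $2,412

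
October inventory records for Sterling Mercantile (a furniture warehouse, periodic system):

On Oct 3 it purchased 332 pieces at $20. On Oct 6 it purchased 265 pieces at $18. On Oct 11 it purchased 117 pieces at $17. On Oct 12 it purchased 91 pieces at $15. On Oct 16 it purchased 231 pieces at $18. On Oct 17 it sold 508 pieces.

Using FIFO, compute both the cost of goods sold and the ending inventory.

COGS = $9,808; ending inventory = $9,114

Oct 17, 508 sold [FIFO — oldest first]: 332 @ $20 + 176 @ $18 = $9,808
Ending inventory: 89 @ $18 + 117 @ $17 + 91 @ $15 + 231 @ $18 = $9,114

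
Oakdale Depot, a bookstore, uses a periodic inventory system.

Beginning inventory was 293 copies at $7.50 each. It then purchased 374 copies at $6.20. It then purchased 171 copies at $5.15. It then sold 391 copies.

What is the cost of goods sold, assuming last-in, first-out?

Sale 1 (391) [LIFO — newest first]: 171 @ $5.15 + 220 @ $6.20 = $2,244.65
Ending inventory: 293 @ $7.50 + 154 @ $6.20 = $3,152.30
Check: goods available $5,396.95 = COGS $2,244.65 + ending $3,152.30

COGS = $2,244.65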